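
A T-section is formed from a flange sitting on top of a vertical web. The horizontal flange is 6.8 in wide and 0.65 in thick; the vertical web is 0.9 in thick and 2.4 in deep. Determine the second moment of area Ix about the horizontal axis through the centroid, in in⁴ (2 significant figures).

Ix ≈ 4.6 in⁴

Decompose the section into non-overlapping parts with the origin at the bottom-left of its bounding rectangle.
Flange: 6.8 × 0.65, A = 4.42 in², y = 2.725 in, Ī = 0.1556 in⁴.
Web: 0.9 × 2.4, A = 2.16 in², y = 1.2 in, Ī = 1.037 in⁴.
Centroid: ȳ = ΣA·y / ΣA = 2.224 in.
Transfer each piece to the horizontal axis through the centroid using Ī + A·d² with d = y − 2.224:
  flange: d = 0.5006 in → contributes +1.263 in⁴
  web: d = -1.024 in → contributes +3.303 in⁴
Total I = 4.567 in⁴.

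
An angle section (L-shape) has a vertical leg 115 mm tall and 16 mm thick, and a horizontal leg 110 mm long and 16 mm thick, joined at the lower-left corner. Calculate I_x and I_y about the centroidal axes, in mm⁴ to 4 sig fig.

Treat the section as a set of non-overlapping primitives; coordinates are from the bounding-box lower-left.
Vertical leg: 16 × 115, A = 1 840 mm², y = 57.5 mm, Ī = 2 027 833 mm⁴.
Horizontal leg (remainder): 94 × 16, A = 1 504 mm², y = 8 mm, Ī = 32085.3 mm⁴.
Centroid: ȳ = ΣA·y / ΣA = 35.2368 mm.
Transfer each piece to the centroidal x-axis using Ī + A·d² with d = y − 35.2368:
  vertical leg: d = 22.2632 mm → contributes +2 939 826 mm⁴
  horizontal leg (remainder): d = -27.2368 mm → contributes +1 147 821 mm⁴
Total I = 4 087 647 mm⁴.
For the y-axis: x̄ = 32.7368 mm.
Repeating about the centroidal y-axis gives I_y = 3 650 067 mm⁴.

I_x ≈ 4.088 × 10⁶ mm⁴, I_y ≈ 3.650 × 10⁶ mm⁴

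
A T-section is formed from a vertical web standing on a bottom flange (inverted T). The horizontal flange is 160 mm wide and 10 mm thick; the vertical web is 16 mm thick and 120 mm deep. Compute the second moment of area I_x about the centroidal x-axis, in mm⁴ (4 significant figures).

Break the section into simple shapes (no overlaps), measuring from the bottom-left corner of the bounding box.
Flange: 160 × 10, A = 1 600 mm², y = 5 mm, Ī = 13333.3 mm⁴.
Web: 16 × 120, A = 1 920 mm², y = 70 mm, Ī = 2 304 000 mm⁴.
Centroid: ȳ = ΣA·y / ΣA = 40.4545 mm.
Transfer each piece to the centroidal x-axis using Ī + A·d² with d = y − 40.4545:
  flange: d = -35.4545 mm → contributes +2 024 573 mm⁴
  web: d = 29.5455 mm → contributes +3 980 033 mm⁴
Total I = 6 004 606 mm⁴.

I_x ≈ 6.005 × 10⁶ mm⁴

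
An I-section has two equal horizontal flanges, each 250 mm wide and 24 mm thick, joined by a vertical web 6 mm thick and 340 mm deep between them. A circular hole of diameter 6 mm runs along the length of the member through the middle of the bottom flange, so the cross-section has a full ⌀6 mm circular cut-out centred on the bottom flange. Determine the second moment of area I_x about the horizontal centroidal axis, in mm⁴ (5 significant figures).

Break the section into simple shapes (no overlaps), measuring from the bottom-left corner of the bounding box.
Bottom flange: 250 × 24, A = 6 000 mm², y = 12 mm, Ī = 288 000 mm⁴.
Web: 6 × 340, A = 2 040 mm², y = 194 mm, Ī = 19 652 000 mm⁴.
Top flange: 250 × 24, A = 6 000 mm², y = 376 mm, Ī = 288 000 mm⁴.
Hole (subtracted): ⌀6, A = 28.27433 mm², y = 12 mm, Ī = 63.61725 mm⁴.
Centroid: ȳ = ΣA·y / ΣA = 194.3673 mm.
Transfer each piece to the horizontal centroidal axis using Ī + A·d² with d = y − 194.3673:
  bottom flange: d = -182.3673 mm → contributes +199 834 902 mm⁴
  web: d = -0.3672587 mm → contributes +19 652 275 mm⁴
  top flange: d = 181.6327 mm → contributes +198 230 716 mm⁴
  hole: d = -182.3673 mm → contributes −940406.2 mm⁴
Total I = 416 777 487 mm⁴.

I_x ≈ 4.1678 × 10⁸ mm⁴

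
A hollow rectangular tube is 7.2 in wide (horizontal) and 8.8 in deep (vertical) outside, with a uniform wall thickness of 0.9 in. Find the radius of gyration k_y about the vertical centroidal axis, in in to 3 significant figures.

Decompose the section into non-overlapping parts with the origin at the bottom-left of its bounding rectangle.
Outer rectangle: 7.2 × 8.8, A = 63.36 in², x = 3.6 in, Ī = 273.72 in⁴.
Inner void (subtracted): 5.4 × 7, A = 37.8 in², x = 3.6 in, Ī = 91.854 in⁴.
By symmetry the centroid is at mid-width, x̄ = 3.6 in.
All pieces are centred on the vertical centroidal axis, so I = ΣĪ (holes subtracted) = 181.86 in⁴.
Radius of gyration: k = √(I/A) = √(181.86 / 25.56) = 2.6674 in.

k_y ≈ 2.67 in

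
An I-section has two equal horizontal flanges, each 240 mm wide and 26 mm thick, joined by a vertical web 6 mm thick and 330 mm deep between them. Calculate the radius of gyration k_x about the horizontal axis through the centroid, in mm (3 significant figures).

k_x ≈ 169 mm

Decompose the section into non-overlapping parts with the origin at the bottom-left of its bounding rectangle.
Bottom flange: 240 × 26, A = 6 240 mm², y = 13 mm, Ī = 351 520 mm⁴.
Web: 6 × 330, A = 1 980 mm², y = 191 mm, Ī = 17 968 500 mm⁴.
Top flange: 240 × 26, A = 6 240 mm², y = 369 mm, Ī = 351 520 mm⁴.
By symmetry the centroid is at mid-height, ȳ = 191 mm.
Transfer each piece to the horizontal axis through the centroid using Ī + A·d² with d = y − 191:
  bottom flange: d = -178 mm → contributes +198 059 680 mm⁴
  web: d = 0 mm → contributes +17 968 500 mm⁴
  top flange: d = 178 mm → contributes +198 059 680 mm⁴
Total I = 414 087 860 mm⁴.
Radius of gyration: k = √(I/A) = √(414 087 860 / 14 460) = 169.22 mm.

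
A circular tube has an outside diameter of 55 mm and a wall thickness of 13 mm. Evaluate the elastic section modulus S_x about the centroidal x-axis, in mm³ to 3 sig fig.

Break the section into simple shapes (no overlaps), measuring from the bottom-left corner of the bounding box.
Outer circle: ⌀55, A = 2375.8 mm², y = 27.5 mm, Ī = 449 180 mm⁴.
Bore (subtracted): ⌀29, A = 660.52 mm², y = 27.5 mm, Ī = 34 719 mm⁴.
By symmetry the centroid is at mid-height, ȳ = 27.5 mm.
All pieces are centred on the centroidal x-axis, so I = ΣĪ (holes subtracted) = 414 462 mm⁴.
Extreme fibre distance c = 27.5 mm; S = I/c = 15 071 mm³.

S_x ≈ 1.51 × 10⁴ mm³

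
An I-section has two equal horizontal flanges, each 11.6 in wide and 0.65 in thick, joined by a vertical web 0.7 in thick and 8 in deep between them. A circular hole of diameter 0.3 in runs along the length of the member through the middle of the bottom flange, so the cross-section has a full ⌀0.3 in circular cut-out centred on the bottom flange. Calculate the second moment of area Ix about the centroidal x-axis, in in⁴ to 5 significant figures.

Treat the section as a set of non-overlapping primitives; coordinates are from the bounding-box lower-left.
Bottom flange: 11.6 × 0.65, A = 7.54 in², y = 0.325 in, Ī = 0.2654708 in⁴.
Web: 0.7 × 8, A = 5.6 in², y = 4.65 in, Ī = 29.86667 in⁴.
Top flange: 11.6 × 0.65, A = 7.54 in², y = 8.975 in, Ī = 0.2654708 in⁴.
Hole (subtracted): ⌀0.3, A = 0.07068583 in², y = 0.325 in, Ī = 0.0003976078 in⁴.
Centroid: ȳ = ΣA·y / ΣA = 4.664834 in.
Transfer each piece to the centroidal x-axis using Ī + A·d² with d = y − 4.664834:
  bottom flange: d = -4.339834 in → contributes +142.275 in⁴
  web: d = -0.01483389 in → contributes +29.8679 in⁴
  top flange: d = 4.310166 in → contributes +140.3401 in⁴
  hole: d = -4.339834 in → contributes −1.331706 in⁴
Total I = 311.1513 in⁴.

Ix ≈ 311.15 in⁴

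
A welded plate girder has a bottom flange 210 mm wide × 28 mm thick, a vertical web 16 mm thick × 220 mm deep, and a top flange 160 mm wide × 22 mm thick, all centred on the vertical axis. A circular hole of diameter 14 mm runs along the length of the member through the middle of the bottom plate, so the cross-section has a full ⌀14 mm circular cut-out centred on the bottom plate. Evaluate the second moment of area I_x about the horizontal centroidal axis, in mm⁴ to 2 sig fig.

Treat the section as a set of non-overlapping primitives; coordinates are from the bounding-box lower-left.
Bottom plate: 210 × 28, A = 5 880 mm², y = 14 mm, Ī = 384 160 mm⁴.
Web plate: 16 × 220, A = 3 520 mm², y = 138 mm, Ī = 14 197 333 mm⁴.
Top plate: 160 × 22, A = 3 520 mm², y = 259 mm, Ī = 141 973 mm⁴.
Hole (subtracted): ⌀14, A = 153.9 mm², y = 14 mm, Ī = 1 886 mm⁴.
Centroid: ȳ = ΣA·y / ΣA = 115.7 mm.
Transfer each piece to the horizontal centroidal axis using Ī + A·d² with d = y − 115.7:
  bottom plate: d = -101.7 mm → contributes +61 253 906 mm⁴
  web plate: d = 22.26 mm → contributes +15 940 773 mm⁴
  top plate: d = 143.3 mm → contributes +72 379 631 mm⁴
  hole: d = -101.7 mm → contributes −1 595 452 mm⁴
Total I = 147 978 858 mm⁴.

I_x ≈ 1.5 × 10⁸ mm⁴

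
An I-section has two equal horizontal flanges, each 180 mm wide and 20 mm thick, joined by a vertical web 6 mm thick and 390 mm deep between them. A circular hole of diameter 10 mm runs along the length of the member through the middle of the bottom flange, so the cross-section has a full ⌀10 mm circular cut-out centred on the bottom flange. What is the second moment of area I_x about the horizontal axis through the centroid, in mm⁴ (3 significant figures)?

Split into non-overlapping primitives; take the origin at the lower-left of the bounding box.
Bottom flange: 180 × 20, A = 3 600 mm², y = 10 mm, Ī = 120 000 mm⁴.
Web: 6 × 390, A = 2 340 mm², y = 215 mm, Ī = 29 659 500 mm⁴.
Top flange: 180 × 20, A = 3 600 mm², y = 420 mm, Ī = 120 000 mm⁴.
Hole (subtracted): ⌀10, A = 78.54 mm², y = 10 mm, Ī = 490.87 mm⁴.
Centroid: ȳ = ΣA·y / ΣA = 216.7 mm.
Transfer each piece to the horizontal axis through the centroid using Ī + A·d² with d = y − 216.7:
  bottom flange: d = -206.7 mm → contributes +153 932 149 mm⁴
  web: d = -1.7017 mm → contributes +29 666 276 mm⁴
  top flange: d = 203.3 mm → contributes +148 908 701 mm⁴
  hole: d = -206.7 mm → contributes −3 356 151 mm⁴
Total I = 329 150 975 mm⁴.

I_x ≈ 3.29 × 10⁸ mm⁴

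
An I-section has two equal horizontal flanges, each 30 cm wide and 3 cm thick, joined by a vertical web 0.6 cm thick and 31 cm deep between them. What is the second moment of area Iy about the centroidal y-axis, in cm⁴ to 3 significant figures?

Iy ≈ 1.35 × 10⁴ cm⁴

Decompose the section into non-overlapping parts with the origin at the bottom-left of its bounding rectangle.
Bottom flange: 30 × 3, A = 90 cm², x = 15 cm, Ī = 6 750 cm⁴.
Web: 0.6 × 31, A = 18.6 cm², x = 15 cm, Ī = 0.558 cm⁴.
Top flange: 30 × 3, A = 90 cm², x = 15 cm, Ī = 6 750 cm⁴.
By symmetry the centroid is at mid-width, x̄ = 15 cm.
All pieces are centred on the centroidal y-axis, so I = ΣĪ = 13 501 cm⁴.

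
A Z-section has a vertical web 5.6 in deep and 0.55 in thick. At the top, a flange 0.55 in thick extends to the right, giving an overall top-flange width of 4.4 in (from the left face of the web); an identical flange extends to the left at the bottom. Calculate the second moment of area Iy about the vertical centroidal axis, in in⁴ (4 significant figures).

Iy ≈ 25.81 in⁴

Treat the section as a set of non-overlapping primitives; coordinates are from the bounding-box lower-left.
Web: 0.55 × 5.6, A = 3.08 in², x = 4.125 in, Ī = 0.0776417 in⁴.
Top flange (beyond web): 3.85 × 0.55, A = 2.1175 in², x = 6.325 in, Ī = 2.61555 in⁴.
Bottom flange (beyond web): 3.85 × 0.55, A = 2.1175 in², x = 1.925 in, Ī = 2.61555 in⁴.
Centroid: x̄ = ΣA·x / ΣA = 4.125 in.
Transfer each piece to the vertical centroidal axis using Ī + A·d² with d = x − 4.125:
  web: d = 0 in → contributes +0.0776417 in⁴
  top flange (beyond web): d = 2.2 in → contributes +12.8643 in⁴
  bottom flange (beyond web): d = -2.2 in → contributes +12.8643 in⁴
Total I = 25.8061 in⁴.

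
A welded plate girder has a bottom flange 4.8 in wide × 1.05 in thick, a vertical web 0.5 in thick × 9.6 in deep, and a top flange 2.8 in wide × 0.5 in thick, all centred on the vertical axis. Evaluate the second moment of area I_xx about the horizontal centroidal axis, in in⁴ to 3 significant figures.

Break the section into simple shapes (no overlaps), measuring from the bottom-left corner of the bounding box.
Bottom plate: 4.8 × 1.05, A = 5.04 in², y = 0.525 in, Ī = 0.46305 in⁴.
Web plate: 0.5 × 9.6, A = 4.8 in², y = 5.85 in, Ī = 36.864 in⁴.
Top plate: 2.8 × 0.5, A = 1.4 in², y = 10.9 in, Ī = 0.029167 in⁴.
Centroid: ȳ = ΣA·y / ΣA = 4.0913 in.
Transfer each piece to the horizontal centroidal axis using Ī + A·d² with d = y − 4.0913:
  bottom plate: d = -3.5663 in → contributes +64.564 in⁴
  web plate: d = 1.7587 in → contributes +51.711 in⁴
  top plate: d = 6.8087 in → contributes +64.931 in⁴
Total I = 181.21 in⁴.

I_xx ≈ 181 in⁴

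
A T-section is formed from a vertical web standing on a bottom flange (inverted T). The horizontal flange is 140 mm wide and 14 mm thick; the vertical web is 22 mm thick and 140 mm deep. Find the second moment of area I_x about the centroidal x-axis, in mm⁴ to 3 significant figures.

Decompose the section into non-overlapping parts with the origin at the bottom-left of its bounding rectangle.
Flange: 140 × 14, A = 1 960 mm², y = 7 mm, Ī = 32 013 mm⁴.
Web: 22 × 140, A = 3 080 mm², y = 84 mm, Ī = 5 030 667 mm⁴.
Centroid: ȳ = ΣA·y / ΣA = 54.056 mm.
Transfer each piece to the centroidal x-axis using Ī + A·d² with d = y − 54.056:
  flange: d = -47.056 mm → contributes +4 371 895 mm⁴
  web: d = 29.944 mm → contributes +7 792 410 mm⁴
Total I = 12 164 304 mm⁴.

I_x ≈ 1.22 × 10⁷ mm⁴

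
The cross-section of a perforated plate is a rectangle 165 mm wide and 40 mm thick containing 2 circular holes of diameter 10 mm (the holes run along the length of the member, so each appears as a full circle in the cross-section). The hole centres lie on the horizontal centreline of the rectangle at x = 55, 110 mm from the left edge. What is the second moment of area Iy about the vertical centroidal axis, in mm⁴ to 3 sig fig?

Decompose the section into non-overlapping parts with the origin at the bottom-left of its bounding rectangle.
Plate: 165 × 40, A = 6 600 mm², x = 82.5 mm, Ī = 14 973 750 mm⁴.
Hole 1 (subtracted): ⌀10, A = 78.54 mm², x = 55 mm, Ī = 490.87 mm⁴.
Hole 2 (subtracted): ⌀10, A = 78.54 mm², x = 110 mm, Ī = 490.87 mm⁴.
By symmetry the centroid is at mid-width, x̄ = 82.5 mm.
Transfer each piece to the vertical centroidal axis using Ī + A·d² with d = x − 82.5:
  plate: d = 0 mm → contributes +14 973 750 mm⁴
  hole 1: d = -27.5 mm → contributes −59 887 mm⁴
  hole 2: d = 27.5 mm → contributes −59 887 mm⁴
Total I = 14 853 977 mm⁴.

Iy ≈ 1.49 × 10⁷ mm⁴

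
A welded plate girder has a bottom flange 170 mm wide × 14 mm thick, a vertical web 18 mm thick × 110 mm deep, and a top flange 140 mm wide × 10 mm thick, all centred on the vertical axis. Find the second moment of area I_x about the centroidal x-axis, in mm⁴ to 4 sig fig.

I_x ≈ 1.553 × 10⁷ mm⁴

Split into non-overlapping primitives; take the origin at the lower-left of the bounding box.
Bottom plate: 170 × 14, A = 2 380 mm², y = 7 mm, Ī = 38873.3 mm⁴.
Web plate: 18 × 110, A = 1 980 mm², y = 69 mm, Ī = 1 996 500 mm⁴.
Top plate: 140 × 10, A = 1 400 mm², y = 129 mm, Ī = 11666.7 mm⁴.
Centroid: ȳ = ΣA·y / ΣA = 57.9653 mm.
Transfer each piece to the centroidal x-axis using Ī + A·d² with d = y − 57.9653:
  bottom plate: d = -50.9653 mm → contributes +6 220 827 mm⁴
  web plate: d = 11.0347 mm → contributes +2 237 595 mm⁴
  top plate: d = 71.0347 mm → contributes +7 075 971 mm⁴
Total I = 15 534 393 mm⁴.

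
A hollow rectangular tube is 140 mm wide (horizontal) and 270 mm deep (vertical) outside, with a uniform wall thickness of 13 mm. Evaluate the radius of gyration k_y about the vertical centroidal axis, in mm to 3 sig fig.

k_y ≈ 56.3 mm

Decompose the section into non-overlapping parts with the origin at the bottom-left of its bounding rectangle.
Outer rectangle: 140 × 270, A = 37 800 mm², x = 70 mm, Ī = 61 740 000 mm⁴.
Inner void (subtracted): 114 × 244, A = 27 816 mm², x = 70 mm, Ī = 30 124 728 mm⁴.
By symmetry the centroid is at mid-width, x̄ = 70 mm.
All pieces are centred on the vertical centroidal axis, so I = ΣĪ (holes subtracted) = 31 615 272 mm⁴.
Radius of gyration: k = √(I/A) = √(31 615 272 / 9 984) = 56.272 mm.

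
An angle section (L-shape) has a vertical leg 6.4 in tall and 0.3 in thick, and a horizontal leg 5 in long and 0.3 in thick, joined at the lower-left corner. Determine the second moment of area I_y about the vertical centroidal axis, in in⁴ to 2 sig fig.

Treat the section as a set of non-overlapping primitives; coordinates are from the bounding-box lower-left.
Vertical leg: 0.3 × 6.4, A = 1.92 in², x = 0.15 in, Ī = 0.0144 in⁴.
Horizontal leg (remainder): 4.7 × 0.3, A = 1.41 in², x = 2.65 in, Ī = 2.596 in⁴.
Centroid: x̄ = ΣA·x / ΣA = 1.209 in.
Transfer each piece to the vertical centroidal axis using Ī + A·d² with d = x − 1.209:
  vertical leg: d = -1.059 in → contributes +2.166 in⁴
  horizontal leg (remainder): d = 1.441 in → contributes +5.525 in⁴
Total I = 7.691 in⁴.

I_y ≈ 7.7 in⁴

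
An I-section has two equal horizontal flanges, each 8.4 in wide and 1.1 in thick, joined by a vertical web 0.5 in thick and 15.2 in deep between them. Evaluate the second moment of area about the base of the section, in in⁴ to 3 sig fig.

I_base ≈ 3350 in⁴

Break the section into simple shapes (no overlaps), measuring from the bottom-left corner of the bounding box.
Bottom flange: 8.4 × 1.1, A = 9.24 in², y = 0.55 in, Ī = 0.9317 in⁴.
Web: 0.5 × 15.2, A = 7.6 in², y = 8.7 in, Ī = 146.33 in⁴.
Top flange: 8.4 × 1.1, A = 9.24 in², y = 16.85 in, Ī = 0.9317 in⁴.
Transfer each piece to a horizontal axis along the bottom face using Ī + A·d² with d = y − 0:
  bottom flange: d = 0.55 in → contributes +3.7268 in⁴
  web: d = 8.7 in → contributes +721.57 in⁴
  top flange: d = 16.85 in → contributes +2624.4 in⁴
Total I = 3349.7 in⁴.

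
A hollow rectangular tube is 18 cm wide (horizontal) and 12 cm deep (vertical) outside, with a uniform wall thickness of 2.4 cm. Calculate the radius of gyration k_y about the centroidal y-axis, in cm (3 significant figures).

Break the section into simple shapes (no overlaps), measuring from the bottom-left corner of the bounding box.
Outer rectangle: 18 × 12, A = 216 cm², x = 9 cm, Ī = 5 832 cm⁴.
Inner void (subtracted): 13.2 × 7.2, A = 95.04 cm², x = 9 cm, Ī = 1 380 cm⁴.
By symmetry the centroid is at mid-width, x̄ = 9 cm.
All pieces are centred on the centroidal y-axis, so I = ΣĪ (holes subtracted) = 4 452 cm⁴.
Radius of gyration: k = √(I/A) = √(4 452 / 120.96) = 6.0668 cm.

k_y ≈ 6.07 cm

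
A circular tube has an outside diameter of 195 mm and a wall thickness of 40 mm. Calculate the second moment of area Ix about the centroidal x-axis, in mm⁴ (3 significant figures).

Treat the section as a set of non-overlapping primitives; coordinates are from the bounding-box lower-left.
Outer circle: ⌀195, A = 29 865 mm², y = 97.5 mm, Ī = 70 975 481 mm⁴.
Bore (subtracted): ⌀115, A = 10 387 mm², y = 97.5 mm, Ī = 8 585 414 mm⁴.
By symmetry the centroid is at mid-height, ȳ = 97.5 mm.
All pieces are centred on the centroidal x-axis, so I = ΣĪ (holes subtracted) = 62 390 067 mm⁴.

Ix ≈ 6.24 × 10⁷ mm⁴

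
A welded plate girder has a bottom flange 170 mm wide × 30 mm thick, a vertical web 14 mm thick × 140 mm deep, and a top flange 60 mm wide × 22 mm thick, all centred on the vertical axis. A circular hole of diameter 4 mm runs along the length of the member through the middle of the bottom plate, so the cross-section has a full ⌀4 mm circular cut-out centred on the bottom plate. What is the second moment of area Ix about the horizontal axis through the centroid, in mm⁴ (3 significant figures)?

Split into non-overlapping primitives; take the origin at the lower-left of the bounding box.
Bottom plate: 170 × 30, A = 5 100 mm², y = 15 mm, Ī = 382 500 mm⁴.
Web plate: 14 × 140, A = 1 960 mm², y = 100 mm, Ī = 3 201 333 mm⁴.
Top plate: 60 × 22, A = 1 320 mm², y = 181 mm, Ī = 53 240 mm⁴.
Hole (subtracted): ⌀4, A = 12.566 mm², y = 15 mm, Ī = 12.566 mm⁴.
Centroid: ȳ = ΣA·y / ΣA = 61.098 mm.
Transfer each piece to the horizontal axis through the centroid using Ī + A·d² with d = y − 61.098:
  bottom plate: d = -46.098 mm → contributes +11 220 021 mm⁴
  web plate: d = 38.902 mm → contributes +6 167 566 mm⁴
  top plate: d = 119.9 mm → contributes +19 030 280 mm⁴
  hole: d = -46.098 mm → contributes −26 716 mm⁴
Total I = 36 391 150 mm⁴.

Ix ≈ 3.64 × 10⁷ mm⁴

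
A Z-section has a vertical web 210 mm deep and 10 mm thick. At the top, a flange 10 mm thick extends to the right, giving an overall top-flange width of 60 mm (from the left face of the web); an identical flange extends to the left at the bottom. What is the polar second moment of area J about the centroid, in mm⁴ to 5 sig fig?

Break the section into simple shapes (no overlaps), measuring from the bottom-left corner of the bounding box.
Web: 10 × 210, A = 2 100 mm², y = 105 mm, Ī = 7 717 500 mm⁴.
Top flange (beyond web): 50 × 10, A = 500 mm², y = 205 mm, Ī = 4166.667 mm⁴.
Bottom flange (beyond web): 50 × 10, A = 500 mm², y = 5 mm, Ī = 4166.667 mm⁴.
Centroid: ȳ = ΣA·y / ΣA = 105 mm.
Transfer each piece to the centroidal x-axis using Ī + A·d² with d = y − 105:
  web: d = 0 mm → contributes +7 717 500 mm⁴
  top flange (beyond web): d = 100 mm → contributes +5 004 167 mm⁴
  bottom flange (beyond web): d = -100 mm → contributes +5 004 167 mm⁴
Total I = 17 725 833 mm⁴.
For the y-axis: x̄ = 55 mm.
Repeating about the centroidal y-axis gives I_y = 1 125 833 mm⁴.
Polar second moment: J = I_x + I_y = 18 851 667 mm⁴.

J ≈ 1.8852 × 10⁷ mm⁴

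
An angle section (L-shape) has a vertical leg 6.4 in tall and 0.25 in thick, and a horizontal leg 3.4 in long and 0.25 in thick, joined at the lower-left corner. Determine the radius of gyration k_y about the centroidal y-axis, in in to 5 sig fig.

Decompose the section into non-overlapping parts with the origin at the bottom-left of its bounding rectangle.
Vertical leg: 0.25 × 6.4, A = 1.6 in², x = 0.125 in, Ī = 0.008333333 in⁴.
Horizontal leg (remainder): 3.15 × 0.25, A = 0.7875 in², x = 1.825 in, Ī = 0.6511641 in⁴.
Centroid: x̄ = ΣA·x / ΣA = 0.685733 in.
Transfer each piece to the centroidal y-axis using Ī + A·d² with d = x − 0.685733:
  vertical leg: d = -0.560733 in → contributes +0.5114077 in⁴
  horizontal leg (remainder): d = 1.139267 in → contributes +1.673283 in⁴
Total I = 2.184691 in⁴.
Radius of gyration: k = √(I/A) = √(2.184691 / 2.3875) = 0.9565845 in.

k_y ≈ 0.95658 in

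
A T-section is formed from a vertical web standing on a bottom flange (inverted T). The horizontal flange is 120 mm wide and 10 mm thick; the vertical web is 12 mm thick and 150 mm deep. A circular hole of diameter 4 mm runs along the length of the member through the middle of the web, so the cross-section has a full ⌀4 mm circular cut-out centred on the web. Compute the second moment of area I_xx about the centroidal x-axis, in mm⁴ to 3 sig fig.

I_xx ≈ 7.98 × 10⁶ mm⁴

Treat the section as a set of non-overlapping primitives; coordinates are from the bounding-box lower-left.
Flange: 120 × 10, A = 1 200 mm², y = 5 mm, Ī = 10 000 mm⁴.
Web: 12 × 150, A = 1 800 mm², y = 85 mm, Ī = 3 375 000 mm⁴.
Hole (subtracted): ⌀4, A = 12.566 mm², y = 85 mm, Ī = 12.566 mm⁴.
Centroid: ȳ = ΣA·y / ΣA = 52.865 mm.
Transfer each piece to the centroidal x-axis using Ī + A·d² with d = y − 52.865:
  flange: d = -47.865 mm → contributes +2 759 315 mm⁴
  web: d = 32.135 mm → contributes +5 233 739 mm⁴
  hole: d = 32.135 mm → contributes −12 989 mm⁴
Total I = 7 980 065 mm⁴.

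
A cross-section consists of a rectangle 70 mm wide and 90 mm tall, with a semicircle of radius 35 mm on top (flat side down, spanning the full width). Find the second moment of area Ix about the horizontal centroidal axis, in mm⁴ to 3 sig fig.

Ix ≈ 9.70 × 10⁶ mm⁴

Treat the section as a set of non-overlapping primitives; coordinates are from the bounding-box lower-left.
Rectangular body: 70 × 90, A = 6 300 mm², y = 45 mm, Ī = 4 252 500 mm⁴.
Semicircular cap: semicircle r = 35, A = 1924.2 mm², y = 104.85 mm, Ī = 164 704 mm⁴.
Centroid: ȳ = ΣA·y / ΣA = 59.004 mm.
Transfer each piece to the horizontal centroidal axis using Ī + A·d² with d = y − 59.004:
  rectangular body: d = -14.004 mm → contributes +5 488 036 mm⁴
  semicircular cap: d = 45.85 mm → contributes +4 209 905 mm⁴
Total I = 9 697 941 mm⁴.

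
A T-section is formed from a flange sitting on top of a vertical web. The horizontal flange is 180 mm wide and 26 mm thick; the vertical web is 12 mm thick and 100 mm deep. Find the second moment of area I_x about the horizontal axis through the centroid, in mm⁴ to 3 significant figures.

I_x ≈ 5.05 × 10⁶ mm⁴

Split into non-overlapping primitives; take the origin at the lower-left of the bounding box.
Flange: 180 × 26, A = 4 680 mm², y = 113 mm, Ī = 263 640 mm⁴.
Web: 12 × 100, A = 1 200 mm², y = 50 mm, Ī = 1 000 000 mm⁴.
Centroid: ȳ = ΣA·y / ΣA = 100.14 mm.
Transfer each piece to the horizontal axis through the centroid using Ī + A·d² with d = y − 100.14:
  flange: d = 12.857 mm → contributes +1 037 273 mm⁴
  web: d = -50.143 mm → contributes +4 017 167 mm⁴
Total I = 5 054 440 mm⁴.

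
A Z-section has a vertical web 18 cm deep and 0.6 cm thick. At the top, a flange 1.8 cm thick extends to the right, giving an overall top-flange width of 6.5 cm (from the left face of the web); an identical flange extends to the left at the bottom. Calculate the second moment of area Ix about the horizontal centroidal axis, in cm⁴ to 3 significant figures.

Split into non-overlapping primitives; take the origin at the lower-left of the bounding box.
Web: 0.6 × 18, A = 10.8 cm², y = 9 cm, Ī = 291.6 cm⁴.
Top flange (beyond web): 5.9 × 1.8, A = 10.62 cm², y = 17.1 cm, Ī = 2.8674 cm⁴.
Bottom flange (beyond web): 5.9 × 1.8, A = 10.62 cm², y = 0.9 cm, Ī = 2.8674 cm⁴.
Centroid: ȳ = ΣA·y / ΣA = 9 cm.
Transfer each piece to the horizontal centroidal axis using Ī + A·d² with d = y − 9:
  web: d = 0 cm → contributes +291.6 cm⁴
  top flange (beyond web): d = 8.1 cm → contributes +699.65 cm⁴
  bottom flange (beyond web): d = -8.1 cm → contributes +699.65 cm⁴
Total I = 1690.9 cm⁴.

Ix ≈ 1690 cm⁴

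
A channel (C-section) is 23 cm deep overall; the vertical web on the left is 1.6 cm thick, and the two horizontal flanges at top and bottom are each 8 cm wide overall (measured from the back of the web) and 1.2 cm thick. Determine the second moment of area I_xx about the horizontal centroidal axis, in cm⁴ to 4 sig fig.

I_xx ≈ 3449 cm⁴

Decompose the section into non-overlapping parts with the origin at the bottom-left of its bounding rectangle.
Web: 1.6 × 23, A = 36.8 cm², y = 11.5 cm, Ī = 1622.27 cm⁴.
Top flange (beyond web): 6.4 × 1.2, A = 7.68 cm², y = 22.4 cm, Ī = 0.9216 cm⁴.
Bottom flange (beyond web): 6.4 × 1.2, A = 7.68 cm², y = 0.6 cm, Ī = 0.9216 cm⁴.
By symmetry the centroid is at mid-height, ȳ = 11.5 cm.
Transfer each piece to the horizontal centroidal axis using Ī + A·d² with d = y − 11.5:
  web: d = 0 cm → contributes +1622.27 cm⁴
  top flange (beyond web): d = 10.9 cm → contributes +913.382 cm⁴
  bottom flange (beyond web): d = -10.9 cm → contributes +913.382 cm⁴
Total I = 3449.03 cm⁴.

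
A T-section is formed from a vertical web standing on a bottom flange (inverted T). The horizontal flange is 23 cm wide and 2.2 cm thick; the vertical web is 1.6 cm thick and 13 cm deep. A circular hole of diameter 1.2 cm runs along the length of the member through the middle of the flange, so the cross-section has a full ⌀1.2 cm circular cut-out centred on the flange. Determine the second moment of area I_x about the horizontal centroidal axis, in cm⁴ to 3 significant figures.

I_x ≈ 1160 cm⁴

Decompose the section into non-overlapping parts with the origin at the bottom-left of its bounding rectangle.
Flange: 23 × 2.2, A = 50.6 cm², y = 1.1 cm, Ī = 20.409 cm⁴.
Web: 1.6 × 13, A = 20.8 cm², y = 8.7 cm, Ī = 292.93 cm⁴.
Hole (subtracted): ⌀1.2, A = 1.131 cm², y = 1.1 cm, Ī = 0.10179 cm⁴.
Centroid: ȳ = ΣA·y / ΣA = 3.3496 cm.
Transfer each piece to the horizontal centroidal axis using Ī + A·d² with d = y − 3.3496:
  flange: d = -2.2496 cm → contributes +276.49 cm⁴
  web: d = 5.3504 cm → contributes +888.36 cm⁴
  hole: d = -2.2496 cm → contributes −5.8255 cm⁴
Total I = 1 159 cm⁴.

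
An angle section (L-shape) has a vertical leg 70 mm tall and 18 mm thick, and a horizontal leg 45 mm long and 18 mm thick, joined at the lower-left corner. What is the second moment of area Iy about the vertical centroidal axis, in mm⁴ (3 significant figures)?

Iy ≈ 2.41 × 10⁵ mm⁴

Break the section into simple shapes (no overlaps), measuring from the bottom-left corner of the bounding box.
Vertical leg: 18 × 70, A = 1 260 mm², x = 9 mm, Ī = 34 020 mm⁴.
Horizontal leg (remainder): 27 × 18, A = 486 mm², x = 31.5 mm, Ī = 29 525 mm⁴.
Centroid: x̄ = ΣA·x / ΣA = 15.263 mm.
Transfer each piece to the vertical centroidal axis using Ī + A·d² with d = x − 15.263:
  vertical leg: d = -6.2629 mm → contributes +83 442 mm⁴
  horizontal leg (remainder): d = 16.237 mm → contributes +157 655 mm⁴
Total I = 241 097 mm⁴.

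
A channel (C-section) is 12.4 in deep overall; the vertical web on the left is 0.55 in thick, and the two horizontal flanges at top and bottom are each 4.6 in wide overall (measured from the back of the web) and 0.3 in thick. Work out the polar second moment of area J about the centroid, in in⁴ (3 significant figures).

J ≈ 189 in⁴

Decompose the section into non-overlapping parts with the origin at the bottom-left of its bounding rectangle.
Web: 0.55 × 12.4, A = 6.82 in², y = 6.2 in, Ī = 87.387 in⁴.
Top flange (beyond web): 4.05 × 0.3, A = 1.215 in², y = 12.25 in, Ī = 0.0091125 in⁴.
Bottom flange (beyond web): 4.05 × 0.3, A = 1.215 in², y = 0.15 in, Ī = 0.0091125 in⁴.
By symmetry the centroid is at mid-height, ȳ = 6.2 in.
Transfer each piece to the centroidal x-axis using Ī + A·d² with d = y − 6.2:
  web: d = 0 in → contributes +87.387 in⁴
  top flange (beyond web): d = 6.05 in → contributes +44.481 in⁴
  bottom flange (beyond web): d = -6.05 in → contributes +44.481 in⁴
Total I = 176.35 in⁴.
For the y-axis: x̄ = 0.87922 in.
Repeating about the centroidal y-axis gives I_y = 12.971 in⁴.
Polar second moment: J = I_x + I_y = 189.32 in⁴.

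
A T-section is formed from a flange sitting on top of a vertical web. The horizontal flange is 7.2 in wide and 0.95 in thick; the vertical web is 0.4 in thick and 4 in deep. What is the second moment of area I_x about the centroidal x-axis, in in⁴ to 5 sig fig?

Break the section into simple shapes (no overlaps), measuring from the bottom-left corner of the bounding box.
Flange: 7.2 × 0.95, A = 6.84 in², y = 4.475 in, Ī = 0.514425 in⁴.
Web: 0.4 × 4, A = 1.6 in², y = 2 in, Ī = 2.133333 in⁴.
Centroid: ȳ = ΣA·y / ΣA = 4.005806 in.
Transfer each piece to the centroidal x-axis using Ī + A·d² with d = y − 4.005806:
  flange: d = 0.4691943 in → contributes +2.020205 in⁴
  web: d = -2.005806 in → contributes +8.570544 in⁴
Total I = 10.59075 in⁴.

I_x ≈ 10.591 in⁴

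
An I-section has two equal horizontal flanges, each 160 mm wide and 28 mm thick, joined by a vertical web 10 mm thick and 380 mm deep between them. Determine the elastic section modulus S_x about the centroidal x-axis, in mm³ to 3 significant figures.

Break the section into simple shapes (no overlaps), measuring from the bottom-left corner of the bounding box.
Bottom flange: 160 × 28, A = 4 480 mm², y = 14 mm, Ī = 292 693 mm⁴.
Web: 10 × 380, A = 3 800 mm², y = 218 mm, Ī = 45 726 667 mm⁴.
Top flange: 160 × 28, A = 4 480 mm², y = 422 mm, Ī = 292 693 mm⁴.
By symmetry the centroid is at mid-height, ȳ = 218 mm.
Transfer each piece to the centroidal x-axis using Ī + A·d² with d = y − 218:
  bottom flange: d = -204 mm → contributes +186 732 373 mm⁴
  web: d = 0 mm → contributes +45 726 667 mm⁴
  top flange: d = 204 mm → contributes +186 732 373 mm⁴
Total I = 419 191 413 mm⁴.
Extreme fibre distance c = 218 mm; S = I/c = 1 922 896 mm³.

S_x ≈ 1.92 × 10⁶ mm³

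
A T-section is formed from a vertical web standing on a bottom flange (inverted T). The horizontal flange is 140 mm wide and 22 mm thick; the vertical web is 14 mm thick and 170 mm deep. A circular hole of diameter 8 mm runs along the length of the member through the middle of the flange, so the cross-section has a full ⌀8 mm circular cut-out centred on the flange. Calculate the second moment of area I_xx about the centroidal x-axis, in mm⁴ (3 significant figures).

I_xx ≈ 1.81 × 10⁷ mm⁴

Split into non-overlapping primitives; take the origin at the lower-left of the bounding box.
Flange: 140 × 22, A = 3 080 mm², y = 11 mm, Ī = 124 227 mm⁴.
Web: 14 × 170, A = 2 380 mm², y = 107 mm, Ī = 5 731 833 mm⁴.
Hole (subtracted): ⌀8, A = 50.265 mm², y = 11 mm, Ī = 201.06 mm⁴.
Centroid: ȳ = ΣA·y / ΣA = 53.235 mm.
Transfer each piece to the centroidal x-axis using Ī + A·d² with d = y − 53.235:
  flange: d = -42.235 mm → contributes +5 618 309 mm⁴
  web: d = 53.765 mm → contributes +12 611 647 mm⁴
  hole: d = -42.235 mm → contributes −89 864 mm⁴
Total I = 18 140 092 mm⁴.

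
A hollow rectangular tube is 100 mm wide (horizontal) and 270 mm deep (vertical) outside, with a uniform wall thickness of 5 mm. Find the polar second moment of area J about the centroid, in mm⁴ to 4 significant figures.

J ≈ 3.891 × 10⁷ mm⁴

Break the section into simple shapes (no overlaps), measuring from the bottom-left corner of the bounding box.
Outer rectangle: 100 × 270, A = 27 000 mm², y = 135 mm, Ī = 164 025 000 mm⁴.
Inner void (subtracted): 90 × 260, A = 23 400 mm², y = 135 mm, Ī = 131 820 000 mm⁴.
By symmetry the centroid is at mid-height, ȳ = 135 mm.
All pieces are centred on the centroidal x-axis, so I = ΣĪ (holes subtracted) = 32 205 000 mm⁴.
Repeating about the centroidal y-axis gives I_y = 6 705 000 mm⁴.
Polar second moment: J = I_x + I_y = 38 910 000 mm⁴.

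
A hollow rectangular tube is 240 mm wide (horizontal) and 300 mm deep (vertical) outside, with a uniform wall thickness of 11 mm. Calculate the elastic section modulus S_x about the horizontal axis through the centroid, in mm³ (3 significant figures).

S_x ≈ 9.98 × 10⁵ mm³

Treat the section as a set of non-overlapping primitives; coordinates are from the bounding-box lower-left.
Outer rectangle: 240 × 300, A = 72 000 mm², y = 150 mm, Ī = 540 000 000 mm⁴.
Inner void (subtracted): 218 × 278, A = 60 604 mm², y = 150 mm, Ī = 390 309 961 mm⁴.
By symmetry the centroid is at mid-height, ȳ = 150 mm.
All pieces are centred on the horizontal axis through the centroid, so I = ΣĪ (holes subtracted) = 149 690 039 mm⁴.
Extreme fibre distance c = 150 mm; S = I/c = 997 934 mm³.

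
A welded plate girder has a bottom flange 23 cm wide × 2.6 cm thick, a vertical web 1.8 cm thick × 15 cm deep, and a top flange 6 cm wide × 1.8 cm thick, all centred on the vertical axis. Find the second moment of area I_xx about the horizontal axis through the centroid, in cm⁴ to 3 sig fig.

I_xx ≈ 3990 cm⁴

Split into non-overlapping primitives; take the origin at the lower-left of the bounding box.
Bottom plate: 23 × 2.6, A = 59.8 cm², y = 1.3 cm, Ī = 33.687 cm⁴.
Web plate: 1.8 × 15, A = 27 cm², y = 10.1 cm, Ī = 506.25 cm⁴.
Top plate: 6 × 1.8, A = 10.8 cm², y = 18.5 cm, Ī = 2.916 cm⁴.
Centroid: ȳ = ΣA·y / ΣA = 5.6377 cm.
Transfer each piece to the horizontal axis through the centroid using Ī + A·d² with d = y − 5.6377:
  bottom plate: d = -4.3377 cm → contributes +1158.9 cm⁴
  web plate: d = 4.4623 cm → contributes +1043.9 cm⁴
  top plate: d = 12.862 cm → contributes +1789.7 cm⁴
Total I = 3992.4 cm⁴.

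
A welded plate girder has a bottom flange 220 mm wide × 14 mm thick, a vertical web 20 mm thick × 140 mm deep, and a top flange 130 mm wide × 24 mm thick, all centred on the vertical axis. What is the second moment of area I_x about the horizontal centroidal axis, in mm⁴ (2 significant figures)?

I_x ≈ 4.4 × 10⁷ mm⁴

Treat the section as a set of non-overlapping primitives; coordinates are from the bounding-box lower-left.
Bottom plate: 220 × 14, A = 3 080 mm², y = 7 mm, Ī = 50 307 mm⁴.
Web plate: 20 × 140, A = 2 800 mm², y = 84 mm, Ī = 4 573 333 mm⁴.
Top plate: 130 × 24, A = 3 120 mm², y = 166 mm, Ī = 149 760 mm⁴.
Centroid: ȳ = ΣA·y / ΣA = 86.08 mm.
Transfer each piece to the horizontal centroidal axis using Ī + A·d² with d = y − 86.08:
  bottom plate: d = -79.08 mm → contributes +19 309 373 mm⁴
  web plate: d = -2.076 mm → contributes +4 585 396 mm⁴
  top plate: d = 79.92 mm → contributes +20 080 060 mm⁴
Total I = 43 974 829 mm⁴.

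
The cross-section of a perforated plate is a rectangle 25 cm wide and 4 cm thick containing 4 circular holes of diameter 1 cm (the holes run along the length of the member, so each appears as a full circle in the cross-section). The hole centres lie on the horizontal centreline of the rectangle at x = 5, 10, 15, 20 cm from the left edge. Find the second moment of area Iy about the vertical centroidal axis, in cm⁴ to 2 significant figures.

Break the section into simple shapes (no overlaps), measuring from the bottom-left corner of the bounding box.
Plate: 25 × 4, A = 100 cm², x = 12.5 cm, Ī = 5 208 cm⁴.
Hole 1 (subtracted): ⌀1, A = 0.7854 cm², x = 5 cm, Ī = 0.04909 cm⁴.
Hole 2 (subtracted): ⌀1, A = 0.7854 cm², x = 10 cm, Ī = 0.04909 cm⁴.
Hole 3 (subtracted): ⌀1, A = 0.7854 cm², x = 15 cm, Ī = 0.04909 cm⁴.
Hole 4 (subtracted): ⌀1, A = 0.7854 cm², x = 20 cm, Ī = 0.04909 cm⁴.
By symmetry the centroid is at mid-width, x̄ = 12.5 cm.
Transfer each piece to the vertical centroidal axis using Ī + A·d² with d = x − 12.5:
  plate: d = 0 cm → contributes +5 208 cm⁴
  hole 1: d = -7.5 cm → contributes −44.23 cm⁴
  hole 2: d = -2.5 cm → contributes −4.958 cm⁴
  hole 3: d = 2.5 cm → contributes −4.958 cm⁴
  hole 4: d = 7.5 cm → contributes −44.23 cm⁴
Total I = 5 110 cm⁴.

Iy ≈ 5100 cm⁴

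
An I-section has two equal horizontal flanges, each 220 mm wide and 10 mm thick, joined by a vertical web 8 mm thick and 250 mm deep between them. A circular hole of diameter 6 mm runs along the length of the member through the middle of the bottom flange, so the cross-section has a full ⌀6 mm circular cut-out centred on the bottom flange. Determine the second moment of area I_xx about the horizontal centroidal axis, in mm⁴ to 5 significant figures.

Treat the section as a set of non-overlapping primitives; coordinates are from the bounding-box lower-left.
Bottom flange: 220 × 10, A = 2 200 mm², y = 5 mm, Ī = 18333.33 mm⁴.
Web: 8 × 250, A = 2 000 mm², y = 135 mm, Ī = 10 416 667 mm⁴.
Top flange: 220 × 10, A = 2 200 mm², y = 265 mm, Ī = 18333.33 mm⁴.
Hole (subtracted): ⌀6, A = 28.27433 mm², y = 5 mm, Ī = 63.61725 mm⁴.
Centroid: ȳ = ΣA·y / ΣA = 135.5769 mm.
Transfer each piece to the horizontal centroidal axis using Ī + A·d² with d = y − 135.5769:
  bottom flange: d = -130.5769 mm → contributes +37 529 036 mm⁴
  web: d = -0.5768709 mm → contributes +10 417 332 mm⁴
  top flange: d = 129.4231 mm → contributes +36 869 095 mm⁴
  hole: d = -130.5769 mm → contributes −482 150 mm⁴
Total I = 84 333 313 mm⁴.

I_xx ≈ 8.4333 × 10⁷ mm⁴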